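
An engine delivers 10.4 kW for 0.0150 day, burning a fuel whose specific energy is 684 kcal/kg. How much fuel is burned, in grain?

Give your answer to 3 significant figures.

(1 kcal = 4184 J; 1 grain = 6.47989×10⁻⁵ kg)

10.4 kW → 10400 W
0.0150 day → 1296 s
E = P × t = 10400 × 1296 = 1.34784×10⁷ J
684 kcal/kg → 2.86186×10⁶ J/kg
m = E / e_s = 1.34784×10⁷ / 2.86186×10⁶ = 4.70966 kg
In grain: 4.70966 / 6.47989×10⁻⁵ = 72681.2 grain

7.27×10⁴ grain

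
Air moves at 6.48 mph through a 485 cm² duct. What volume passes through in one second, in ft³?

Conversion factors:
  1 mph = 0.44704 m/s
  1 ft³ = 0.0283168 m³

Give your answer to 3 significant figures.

4.96 ft³

6.48 mph × 0.44704 → 2.89682 m/s
485 cm² × 0.0001 → 0.0485 m²
V = v × A × t = 2.89682 m/s × 0.0485 m² × 1 s = 0.140496 m³
0.140496 m³ ÷ (0.0283168 m³/ft³) = 4.96158 ft³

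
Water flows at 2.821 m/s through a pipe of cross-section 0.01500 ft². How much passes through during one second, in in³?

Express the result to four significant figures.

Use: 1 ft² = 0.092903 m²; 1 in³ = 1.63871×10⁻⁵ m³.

0.01500 ft² × 0.092903 = 0.00139354 m²
V = v × A × t = 2.821 m/s × 0.00139354 m² × 1 s = 0.00393118 m³
0.00393118 m³ ÷ (1.63871×10⁻⁵ m³/in³) = 239.895 in³

239.9 in³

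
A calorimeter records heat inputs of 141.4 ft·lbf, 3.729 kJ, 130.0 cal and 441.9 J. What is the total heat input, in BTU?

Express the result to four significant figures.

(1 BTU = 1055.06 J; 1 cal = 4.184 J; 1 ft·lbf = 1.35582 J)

141.4 ft·lbf × 1.35582 = 191.713 J
3.729 kJ × 1000 = 3729 J
130.0 cal × 4.184 = 543.92 J
441.9 J (already J)
Total: 191.713 + 3729 + 543.92 + 441.9 = 4906.53 J
In BTU: 4906.53 / 1055.06 = 4.65047 BTU

4.650 BTU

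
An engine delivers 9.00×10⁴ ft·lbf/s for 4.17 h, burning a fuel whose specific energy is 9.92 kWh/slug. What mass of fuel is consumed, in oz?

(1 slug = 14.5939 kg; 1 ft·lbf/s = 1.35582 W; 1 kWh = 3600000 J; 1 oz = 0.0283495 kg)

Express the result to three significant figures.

2.64×10⁴ oz

9.00×10⁴ ft·lbf/s → 122024 W
4.17 h → 15012 s
E = P × t = 122024 × 15012 = 1.83182×10⁹ J
9.92 kWh/slug → 2.44705×10⁶ J/kg
m = E / e_s = 1.83182×10⁹ / 2.44705×10⁶ = 748.583 kg
In oz: 748.583 / 0.0283495 = 26405.5 oz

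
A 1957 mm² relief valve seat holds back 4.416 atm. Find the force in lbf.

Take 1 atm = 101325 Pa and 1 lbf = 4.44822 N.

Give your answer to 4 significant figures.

4.416 atm × 101325 → 447451 Pa
1957 mm² × 10⁻⁶ → 0.001957 m²
F = P × A = 447451 Pa × 0.001957 m² = 875.662 N
875.662 N ÷ (4.44822 N/lbf) = 196.857 lbf

196.9 lbf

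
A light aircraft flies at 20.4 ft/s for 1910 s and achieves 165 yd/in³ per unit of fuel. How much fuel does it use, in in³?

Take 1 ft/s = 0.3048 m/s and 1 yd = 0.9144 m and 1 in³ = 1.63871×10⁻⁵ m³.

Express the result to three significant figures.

78.7 in³

20.4 ft/s → 6.21792 m/s
d = v × t = 6.21792 × 1910 = 11876.2 m
165 yd/in³ → 9.207×10⁶ m/m³
V = d / (distance per unit fuel) = 11876.2 / 9.207×10⁶ = 0.00128991 m³
In in³: 0.00128991 / 1.63871×10⁻⁵ = 78.715 in³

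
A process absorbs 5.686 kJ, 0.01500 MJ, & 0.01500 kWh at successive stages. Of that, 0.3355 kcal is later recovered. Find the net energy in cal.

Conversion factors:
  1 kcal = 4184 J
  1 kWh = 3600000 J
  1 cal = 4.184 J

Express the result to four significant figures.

1.751×10⁴ cal

5.686 kJ × 1000 → 5686 J
0.01500 MJ × 1000000 → 15000 J
0.01500 kWh × 3600000 → 54000 J
0.3355 kcal × 4184 → 1403.73 J
Net: 5686 + 15000 + 54000 − 1403.73 = 73282.3 J
In cal: 73282.3 / 4.184 = 17514.9 cal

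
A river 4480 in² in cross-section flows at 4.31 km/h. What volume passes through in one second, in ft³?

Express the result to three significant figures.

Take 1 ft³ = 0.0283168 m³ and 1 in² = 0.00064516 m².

4.31 km/h × (1/3.6) → 1.19722 m/s
4480 in² × 0.00064516 → 2.89032 m²
V = v × A × t = 1.19722 m/s × 2.89032 m² × 1 s = 3.46035 m³
3.46035 m³ ÷ (0.0283168 m³/ft³) = 122.201 ft³

122 ft³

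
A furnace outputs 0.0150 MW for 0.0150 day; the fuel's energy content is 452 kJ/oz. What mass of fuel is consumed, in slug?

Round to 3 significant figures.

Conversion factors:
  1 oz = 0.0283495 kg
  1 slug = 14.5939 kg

0.0150 MW → 15000 W
0.0150 day → 1296 s
E = P × t = 15000 × 1296 = 1.944×10⁷ J
452 kJ/oz → 1.59438×10⁷ J/kg
m = E / e_s = 1.944×10⁷ / 1.59438×10⁷ = 1.21928 kg
In slug: 1.21928 / 14.5939 = 0.0835472 slug

0.0835 slug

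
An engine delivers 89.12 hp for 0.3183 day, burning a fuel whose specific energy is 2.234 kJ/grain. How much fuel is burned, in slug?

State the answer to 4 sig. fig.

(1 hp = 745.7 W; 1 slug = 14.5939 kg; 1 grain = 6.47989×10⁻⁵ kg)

3.632 slug

89.12 hp → 66456.8 W
0.3183 day → 27501.1 s
E = P × t = 66456.8 × 27501.1 = 1.82764×10⁹ J
2.234 kJ/grain → 3.44759×10⁷ J/kg
m = E / e_s = 1.82764×10⁹ / 3.44759×10⁷ = 53.0121 kg
In slug: 53.0121 / 14.5939 = 3.63248 slug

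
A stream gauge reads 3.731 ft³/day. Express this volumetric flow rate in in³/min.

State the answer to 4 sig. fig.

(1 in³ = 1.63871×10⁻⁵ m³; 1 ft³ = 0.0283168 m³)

4.477 in³/min

3.731 ft³/day × 0.0283168 m³/ft³ ÷ 86400 s/day = 1.2228×10⁻⁶ m³/s
1.2228×10⁻⁶ m³/s ÷ 1.63871×10⁻⁵ m³/in³ × 60 s/min = 4.47718 in³/min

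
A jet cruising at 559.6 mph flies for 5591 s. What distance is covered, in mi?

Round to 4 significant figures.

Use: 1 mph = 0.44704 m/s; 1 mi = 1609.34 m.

869.1 mi

559.6 mph × 0.44704 → 250.164 m/s
d = v × t = 250.164 m/s × 5591 s = 1.39867×10⁶ m
1.39867×10⁶ m ÷ (1609.34 m/mi) = 869.095 mi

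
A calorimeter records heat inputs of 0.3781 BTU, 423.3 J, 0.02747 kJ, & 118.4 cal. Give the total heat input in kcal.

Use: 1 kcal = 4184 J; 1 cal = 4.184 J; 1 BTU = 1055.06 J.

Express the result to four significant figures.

0.3781 BTU × 1055.06 → 398.918 J
423.3 J (already J)
0.02747 kJ × 1000 → 27.47 J
118.4 cal × 4.184 → 495.386 J
Sum: 398.918 + 423.3 + 27.47 + 495.386 = 1345.07 J
In kcal: 1345.07 / 4184 = 0.321479 kcal

0.3215 kcal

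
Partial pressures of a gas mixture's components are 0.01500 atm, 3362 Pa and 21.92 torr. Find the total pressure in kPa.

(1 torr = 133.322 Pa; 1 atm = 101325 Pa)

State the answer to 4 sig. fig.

7.804 kPa

0.01500 atm × 101325 → 1519.88 Pa
3362 Pa (already Pa)
21.92 torr × 133.322 → 2922.42 Pa
Total: 1519.88 + 3362 + 2922.42 = 7804.3 Pa
In kPa: 7804.3 / 1000 = 7.8043 kPa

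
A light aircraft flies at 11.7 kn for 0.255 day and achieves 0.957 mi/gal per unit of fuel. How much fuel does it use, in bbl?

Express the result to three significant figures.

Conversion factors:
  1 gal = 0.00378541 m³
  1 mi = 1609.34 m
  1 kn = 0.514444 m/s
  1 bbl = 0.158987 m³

11.7 kn → 6.01899 m/s
0.255 day → 22032 s
d = v × t = 6.01899 × 22032 = 132610 m
0.957 mi/gal → 406862 m/m³
V = d / (distance per unit fuel) = 132610 / 406862 = 0.325934 m³
In bbl: 0.325934 / 0.158987 = 2.05007 bbl

2.05 bbl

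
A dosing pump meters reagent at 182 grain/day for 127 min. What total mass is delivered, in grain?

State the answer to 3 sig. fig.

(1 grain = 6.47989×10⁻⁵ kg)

16.1 grain

182 grain/day → 1.36498×10⁻⁷ kg/s
127 min → 7620 s
m = ṁ × t = 1.36498×10⁻⁷ × 7620 = 0.00104011 kg
In grain: 0.00104011 / 6.47989×10⁻⁵ = 16.0514 grain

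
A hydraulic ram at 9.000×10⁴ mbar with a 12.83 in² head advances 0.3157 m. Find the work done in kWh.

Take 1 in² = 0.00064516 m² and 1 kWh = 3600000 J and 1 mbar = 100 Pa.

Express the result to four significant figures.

9.000×10⁴ mbar → 9×10⁶ Pa
12.83 in² → 0.0082774 m²
F = P × A = 9×10⁶ × 0.0082774 = 74496.6 N
W = F × d = 74496.6 × 0.3157 = 23518.6 J
In kWh: 23518.6 / 3600000 = 0.00653294 kWh

0.006533 kWh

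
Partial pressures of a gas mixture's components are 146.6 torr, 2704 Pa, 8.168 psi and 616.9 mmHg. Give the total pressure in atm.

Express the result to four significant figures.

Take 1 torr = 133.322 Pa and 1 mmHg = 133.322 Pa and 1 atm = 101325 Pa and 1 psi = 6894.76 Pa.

146.6 torr × 133.322 = 19545 Pa
2704 Pa (already Pa)
8.168 psi × 6894.76 = 56316.4 Pa
616.9 mmHg × 133.322 = 82246.3 Pa
Total: 19545 + 2704 + 56316.4 + 82246.3 = 160812 Pa
In atm: 160812 / 101325 = 1.58709 atm

1.587 atm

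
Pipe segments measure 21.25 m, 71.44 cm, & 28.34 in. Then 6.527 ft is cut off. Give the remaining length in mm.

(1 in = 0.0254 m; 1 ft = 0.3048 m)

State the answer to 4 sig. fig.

2.069×10⁴ mm

21.25 m (already m)
71.44 cm × 0.01 = 0.7144 m
28.34 in × 0.0254 = 0.719836 m
6.527 ft × 0.3048 = 1.98943 m
Net: 21.25 + 0.7144 + 0.719836 − 1.98943 = 20.6948 m
In mm: 20.6948 / 0.001 = 20694.8 mm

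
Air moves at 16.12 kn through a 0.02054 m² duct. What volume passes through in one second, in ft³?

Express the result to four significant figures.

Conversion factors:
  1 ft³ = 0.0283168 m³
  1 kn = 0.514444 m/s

6.015 ft³

16.12 kn × 0.514444 = 8.29284 m/s
V = v × A × t = 8.29284 m/s × 0.02054 m² × 1 s = 0.170335 m³
0.170335 m³ ÷ (0.0283168 m³/ft³) = 6.01533 ft³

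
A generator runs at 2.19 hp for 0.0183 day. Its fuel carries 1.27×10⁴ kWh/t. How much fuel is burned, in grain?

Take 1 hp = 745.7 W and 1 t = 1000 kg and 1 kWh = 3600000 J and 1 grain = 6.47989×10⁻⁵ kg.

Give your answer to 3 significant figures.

872 grain

2.19 hp → 1633.08 W
0.0183 day → 1581.12 s
E = P × t = 1633.08 × 1581.12 = 2.5821×10⁶ J
1.27×10⁴ kWh/t → 4.572×10⁷ J/kg
m = E / e_s = 2.5821×10⁶ / 4.572×10⁷ = 0.0564764 kg
In grain: 0.0564764 / 6.47989×10⁻⁵ = 871.564 grain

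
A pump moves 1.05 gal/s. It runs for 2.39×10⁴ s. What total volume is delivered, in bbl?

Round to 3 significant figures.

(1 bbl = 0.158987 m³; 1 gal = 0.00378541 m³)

598 bbl

1.05 gal/s → 0.00397468 m³/s
V = Q × t = 0.00397468 × 23900 = 94.9949 m³
In bbl: 94.9949 / 0.158987 = 597.501 bbl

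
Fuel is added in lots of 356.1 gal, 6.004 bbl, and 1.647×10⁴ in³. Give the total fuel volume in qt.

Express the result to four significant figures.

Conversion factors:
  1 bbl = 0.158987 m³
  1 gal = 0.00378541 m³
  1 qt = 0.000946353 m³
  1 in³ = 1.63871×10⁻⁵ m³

356.1 gal × 0.00378541 → 1.34798 m³
6.004 bbl × 0.158987 → 0.954558 m³
1.647×10⁴ in³ × 1.63871×10⁻⁵ → 0.269896 m³
Total: 1.34798 + 0.954558 + 0.269896 = 2.57243 m³
In qt: 2.57243 / 0.000946353 = 2718.26 qt

2718 qt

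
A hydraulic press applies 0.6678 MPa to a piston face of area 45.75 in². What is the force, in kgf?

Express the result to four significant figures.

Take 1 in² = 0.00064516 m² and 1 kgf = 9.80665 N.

0.6678 MPa × 1000000 → 667800 Pa
45.75 in² × 0.00064516 → 0.0295161 m²
F = P × A = 667800 Pa × 0.0295161 m² = 19710.9 N
19710.9 N ÷ (9.80665 N/kgf) = 2009.95 kgf

2010 kgf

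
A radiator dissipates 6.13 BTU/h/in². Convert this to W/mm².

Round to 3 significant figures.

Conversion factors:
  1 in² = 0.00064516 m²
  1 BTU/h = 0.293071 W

0.00278 W/mm²

6.13 BTU/h/in² × 0.293071 W/BTU/h ÷ 0.00064516 m²/in² = 2784.62 W/m²
2784.62 W/m² × 10⁻⁶ m²/mm² = 0.00278462 W/mm²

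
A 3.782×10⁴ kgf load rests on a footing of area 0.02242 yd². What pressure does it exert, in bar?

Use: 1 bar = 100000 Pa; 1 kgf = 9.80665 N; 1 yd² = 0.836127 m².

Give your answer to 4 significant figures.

3.782×10⁴ kgf × 9.80665 = 370888 N
0.02242 yd² × 0.836127 = 0.018746 m²
P = F / A = 370888 N / 0.018746 m² = 1.97849×10⁷ Pa
1.97849×10⁷ Pa ÷ (100000 Pa/bar) = 197.849 bar

197.8 bar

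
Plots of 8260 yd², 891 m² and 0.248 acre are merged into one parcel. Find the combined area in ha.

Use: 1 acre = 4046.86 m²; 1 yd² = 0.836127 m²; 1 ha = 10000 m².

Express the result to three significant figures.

8260 yd² × 0.836127 = 6906.41 m²
891 m² (already m²)
0.248 acre × 4046.86 = 1003.62 m²
Combined: 6906.41 + 891 + 1003.62 = 8801.03 m²
In ha: 8801.03 / 10000 = 0.880103 ha

0.880 ha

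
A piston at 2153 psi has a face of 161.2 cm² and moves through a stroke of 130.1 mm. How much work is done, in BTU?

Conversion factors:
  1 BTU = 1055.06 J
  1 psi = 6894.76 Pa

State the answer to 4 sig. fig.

29.51 BTU

2153 psi → 1.48444×10⁷ Pa
161.2 cm² → 0.01612 m²
F = P × A = 1.48444×10⁷ × 0.01612 = 239292 N
130.1 mm → 0.1301 m
W = F × d = 239292 × 0.1301 = 31131.9 J
In BTU: 31131.9 / 1055.06 = 29.5072 BTU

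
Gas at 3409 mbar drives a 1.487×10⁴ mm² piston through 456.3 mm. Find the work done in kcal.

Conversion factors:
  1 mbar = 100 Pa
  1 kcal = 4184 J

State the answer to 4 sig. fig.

0.5528 kcal

3409 mbar → 340900 Pa
1.487×10⁴ mm² → 0.01487 m²
F = P × A = 340900 × 0.01487 = 5069.18 N
456.3 mm → 0.4563 m
W = F × d = 5069.18 × 0.4563 = 2313.07 J
In kcal: 2313.07 / 4184 = 0.552837 kcal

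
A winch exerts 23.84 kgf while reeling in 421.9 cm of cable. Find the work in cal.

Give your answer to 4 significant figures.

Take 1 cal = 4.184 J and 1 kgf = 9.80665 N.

23.84 kgf × 9.80665 → 233.791 N
421.9 cm × 0.01 → 4.219 m
W = F × d = 233.791 N × 4.219 m = 986.364 J
986.364 J ÷ (4.184 J/cal) = 235.747 cal

235.7 cal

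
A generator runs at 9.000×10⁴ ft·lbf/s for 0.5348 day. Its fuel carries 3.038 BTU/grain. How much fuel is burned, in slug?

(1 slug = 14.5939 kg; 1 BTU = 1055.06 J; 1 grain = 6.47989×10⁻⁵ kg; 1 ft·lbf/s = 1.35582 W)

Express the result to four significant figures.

7.811 slug

9.000×10⁴ ft·lbf/s → 122024 W
0.5348 day → 46206.7 s
E = P × t = 122024 × 46206.7 = 5.63833×10⁹ J
3.038 BTU/grain → 4.94649×10⁷ J/kg
m = E / e_s = 5.63833×10⁹ / 4.94649×10⁷ = 113.986 kg
In slug: 113.986 / 14.5939 = 7.81052 slug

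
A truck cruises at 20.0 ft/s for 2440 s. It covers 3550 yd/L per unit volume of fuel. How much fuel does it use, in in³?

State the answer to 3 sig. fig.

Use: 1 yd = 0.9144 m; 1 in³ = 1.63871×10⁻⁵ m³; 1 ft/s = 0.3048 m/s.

20.0 ft/s → 6.096 m/s
d = v × t = 6.096 × 2440 = 14874.2 m
3550 yd/L → 3.24612×10⁶ m/m³
V = d / (distance per unit fuel) = 14874.2 / 3.24612×10⁶ = 0.00458215 m³
In in³: 0.00458215 / 1.63871×10⁻⁵ = 279.619 in³

280 in³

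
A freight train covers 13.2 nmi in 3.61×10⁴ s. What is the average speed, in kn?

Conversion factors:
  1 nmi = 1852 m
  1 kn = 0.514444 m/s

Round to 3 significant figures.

13.2 nmi × 1852 = 24446.4 m
v = d / t = 24446.4 m / 36100 s = 0.677186 m/s
0.677186 m/s ÷ (0.514444 m/s/kn) = 1.31635 kn

1.32 kn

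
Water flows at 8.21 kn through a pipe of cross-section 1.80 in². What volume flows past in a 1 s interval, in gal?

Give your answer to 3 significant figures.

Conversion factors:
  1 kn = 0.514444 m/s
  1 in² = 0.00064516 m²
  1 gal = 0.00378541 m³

8.21 kn × 0.514444 → 4.22359 m/s
1.80 in² × 0.00064516 → 0.00116129 m²
V = v × A × t = 4.22359 m/s × 0.00116129 m² × 1 s = 0.00490481 m³
0.00490481 m³ ÷ (0.00378541 m³/gal) = 1.29571 gal

1.30 gal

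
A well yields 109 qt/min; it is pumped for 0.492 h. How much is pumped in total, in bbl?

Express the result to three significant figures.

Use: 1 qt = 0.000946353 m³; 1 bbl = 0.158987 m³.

109 qt/min → 0.00171921 m³/s
0.492 h → 1771.2 s
V = Q × t = 0.00171921 × 1771.2 = 3.04506 m³
In bbl: 3.04506 / 0.158987 = 19.1529 bbl

19.2 bbl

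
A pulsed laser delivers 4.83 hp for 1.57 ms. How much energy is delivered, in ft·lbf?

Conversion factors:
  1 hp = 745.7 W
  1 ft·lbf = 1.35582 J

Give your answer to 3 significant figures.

4.17 ft·lbf

4.83 hp × 745.7 → 3601.73 W
1.57 ms × 0.001 → 0.00157 s
E = P × t = 3601.73 W × 0.00157 s = 5.65472 J
5.65472 J ÷ (1.35582 J/ft·lbf) = 4.1707 ft·lbf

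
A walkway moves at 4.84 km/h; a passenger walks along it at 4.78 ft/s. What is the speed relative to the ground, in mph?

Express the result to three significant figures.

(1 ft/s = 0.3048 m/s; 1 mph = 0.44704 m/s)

4.84 km/h × (1/3.6) = 1.34444 m/s
4.78 ft/s × 0.3048 = 1.45694 m/s
Sum: 1.34444 + 1.45694 = 2.80138 m/s
In mph: 2.80138 / 0.44704 = 6.26651 mph

6.27 mph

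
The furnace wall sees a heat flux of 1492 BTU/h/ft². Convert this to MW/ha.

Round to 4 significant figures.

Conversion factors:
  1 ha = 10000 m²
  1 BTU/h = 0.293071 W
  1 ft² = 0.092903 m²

47.07 MW/ha

1492 BTU/h/ft² × 0.293071 W/BTU/h ÷ 0.092903 m²/ft² = 4706.65 W/m²
4706.65 W/m² ÷ 1000000 W/MW × 10000 m²/ha = 47.0665 MW/ha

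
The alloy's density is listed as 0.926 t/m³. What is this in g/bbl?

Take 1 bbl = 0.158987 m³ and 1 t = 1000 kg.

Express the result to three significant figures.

0.926 t/m³ × 1000 kg/t = 926 kg/m³
926 kg/m³ ÷ 0.001 kg/g × 0.158987 m³/bbl = 147222 g/bbl

1.47×10⁵ g/bbl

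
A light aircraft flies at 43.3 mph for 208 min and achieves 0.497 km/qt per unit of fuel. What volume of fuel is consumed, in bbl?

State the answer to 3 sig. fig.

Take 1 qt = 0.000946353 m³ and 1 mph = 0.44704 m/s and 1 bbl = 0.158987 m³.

2.89 bbl

43.3 mph → 19.3568 m/s
208 min → 12480 s
d = v × t = 19.3568 × 12480 = 241573 m
0.497 km/qt → 525174 m/m³
V = d / (distance per unit fuel) = 241573 / 525174 = 0.459987 m³
In bbl: 0.459987 / 0.158987 = 2.89324 bbl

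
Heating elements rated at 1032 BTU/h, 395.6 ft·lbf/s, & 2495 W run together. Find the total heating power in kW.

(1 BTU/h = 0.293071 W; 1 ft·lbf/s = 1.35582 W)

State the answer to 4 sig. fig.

1032 BTU/h × 0.293071 → 302.449 W
395.6 ft·lbf/s × 1.35582 → 536.362 W
2495 W (already W)
Combined: 302.449 + 536.362 + 2495 = 3333.81 W
In kW: 3333.81 / 1000 = 3.33381 kW

3.334 kW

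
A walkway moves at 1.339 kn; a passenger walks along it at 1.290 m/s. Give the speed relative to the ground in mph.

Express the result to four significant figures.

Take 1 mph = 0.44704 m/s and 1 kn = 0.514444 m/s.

1.339 kn × 0.514444 = 0.688841 m/s
1.290 m/s (already m/s)
Combined: 0.688841 + 1.29 = 1.97884 m/s
In mph: 1.97884 / 0.44704 = 4.42654 mph

4.427 mph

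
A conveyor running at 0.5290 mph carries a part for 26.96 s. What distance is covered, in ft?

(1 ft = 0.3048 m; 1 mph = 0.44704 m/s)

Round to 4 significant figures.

0.5290 mph × 0.44704 → 0.236484 m/s
d = v × t = 0.236484 m/s × 26.96 s = 6.37561 m
6.37561 m ÷ (0.3048 m/ft) = 20.9174 ft

20.92 ft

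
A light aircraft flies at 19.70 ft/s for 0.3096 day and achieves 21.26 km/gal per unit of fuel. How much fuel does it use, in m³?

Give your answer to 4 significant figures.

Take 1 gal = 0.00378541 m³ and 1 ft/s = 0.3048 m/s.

0.02860 m³

19.70 ft/s → 6.00456 m/s
0.3096 day → 26749.4 s
d = v × t = 6.00456 × 26749.4 = 160618 m
21.26 km/gal → 5.6163×10⁶ m/m³
V = d / (distance per unit fuel) = 160618 / 5.6163×10⁶ = 0.0285985 m³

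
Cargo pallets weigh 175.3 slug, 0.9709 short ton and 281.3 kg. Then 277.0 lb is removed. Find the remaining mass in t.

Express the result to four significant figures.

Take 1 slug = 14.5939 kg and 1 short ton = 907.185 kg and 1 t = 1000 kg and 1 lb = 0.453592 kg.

175.3 slug × 14.5939 = 2558.31 kg
0.9709 short ton × 907.185 = 880.786 kg
281.3 kg (already kg)
277.0 lb × 0.453592 = 125.645 kg
Result: 2558.31 + 880.786 + 281.3 − 125.645 = 3594.75 kg
In t: 3594.75 / 1000 = 3.59475 t

3.595 t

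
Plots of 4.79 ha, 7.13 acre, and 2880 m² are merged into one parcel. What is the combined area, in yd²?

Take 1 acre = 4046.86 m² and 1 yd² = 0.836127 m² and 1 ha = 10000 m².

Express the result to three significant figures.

4.79 ha × 10000 = 47900 m²
7.13 acre × 4046.86 = 28854.1 m²
2880 m² (already m²)
Total: 47900 + 28854.1 + 2880 = 79634.1 m²
In yd²: 79634.1 / 0.836127 = 95241.6 yd²

9.52×10⁴ yd²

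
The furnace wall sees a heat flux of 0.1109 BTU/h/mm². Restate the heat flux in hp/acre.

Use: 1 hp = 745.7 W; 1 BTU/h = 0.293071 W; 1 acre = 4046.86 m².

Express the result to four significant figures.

1.764×10⁵ hp/acre

0.1109 BTU/h/mm² × 0.293071 W/BTU/h ÷ 10⁻⁶ m²/mm² = 32501.6 W/m²
32501.6 W/m² ÷ 745.7 W/hp × 4046.86 m²/acre = 176384 hp/acre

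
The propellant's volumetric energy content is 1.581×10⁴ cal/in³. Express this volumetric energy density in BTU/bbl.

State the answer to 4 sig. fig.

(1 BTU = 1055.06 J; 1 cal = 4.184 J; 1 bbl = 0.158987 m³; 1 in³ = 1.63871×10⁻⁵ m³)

6.083×10⁵ BTU/bbl

1.581×10⁴ cal/in³ × 4.184 J/cal ÷ 1.63871×10⁻⁵ m³/in³ = 4.03665×10⁹ J/m³
4.03665×10⁹ J/m³ ÷ 1055.06 J/BTU × 0.158987 m³/bbl = 608283 BTU/bbl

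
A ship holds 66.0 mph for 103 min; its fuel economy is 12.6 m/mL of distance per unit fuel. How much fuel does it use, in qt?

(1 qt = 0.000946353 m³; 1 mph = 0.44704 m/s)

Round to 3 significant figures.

66.0 mph → 29.5046 m/s
103 min → 6180 s
d = v × t = 29.5046 × 6180 = 182338 m
12.6 m/mL → 1.26×10⁷ m/m³
V = d / (distance per unit fuel) = 182338 / 1.26×10⁷ = 0.0144713 m³
In qt: 0.0144713 / 0.000946353 = 15.2917 qt

15.3 qt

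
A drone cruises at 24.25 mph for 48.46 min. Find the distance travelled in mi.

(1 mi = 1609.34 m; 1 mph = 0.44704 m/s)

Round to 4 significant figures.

24.25 mph × 0.44704 = 10.8407 m/s
48.46 min × 60 = 2907.6 s
d = v × t = 10.8407 m/s × 2907.6 s = 31520.4 m
31520.4 m ÷ (1609.34 m/mi) = 19.5859 mi

19.59 mi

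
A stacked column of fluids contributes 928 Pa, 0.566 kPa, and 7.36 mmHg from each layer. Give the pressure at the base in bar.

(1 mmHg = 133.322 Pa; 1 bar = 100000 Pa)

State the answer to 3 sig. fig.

0.0248 bar

928 Pa (already Pa)
0.566 kPa × 1000 → 566 Pa
7.36 mmHg × 133.322 → 981.25 Pa
Total: 928 + 566 + 981.25 = 2475.25 Pa
In bar: 2475.25 / 100000 = 0.0247525 bar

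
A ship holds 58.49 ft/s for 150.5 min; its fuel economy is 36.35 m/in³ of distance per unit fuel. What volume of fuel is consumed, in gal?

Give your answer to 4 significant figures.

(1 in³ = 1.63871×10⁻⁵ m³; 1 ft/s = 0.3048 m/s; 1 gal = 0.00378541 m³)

58.49 ft/s → 17.8278 m/s
150.5 min → 9030 s
d = v × t = 17.8278 × 9030 = 160985 m
36.35 m/in³ → 2.21821×10⁶ m/m³
V = d / (distance per unit fuel) = 160985 / 2.21821×10⁶ = 0.0725743 m³
In gal: 0.0725743 / 0.00378541 = 19.1721 gal

19.17 gal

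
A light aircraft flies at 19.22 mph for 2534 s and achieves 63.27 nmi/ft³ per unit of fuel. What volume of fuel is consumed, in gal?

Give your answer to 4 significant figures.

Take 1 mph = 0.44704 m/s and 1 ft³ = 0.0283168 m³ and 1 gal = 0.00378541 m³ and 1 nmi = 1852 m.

19.22 mph → 8.59211 m/s
d = v × t = 8.59211 × 2534 = 21772.4 m
63.27 nmi/ft³ → 4.13804×10⁶ m/m³
V = d / (distance per unit fuel) = 21772.4 / 4.13804×10⁶ = 0.00526152 m³
In gal: 0.00526152 / 0.00378541 = 1.38995 gal

1.390 gal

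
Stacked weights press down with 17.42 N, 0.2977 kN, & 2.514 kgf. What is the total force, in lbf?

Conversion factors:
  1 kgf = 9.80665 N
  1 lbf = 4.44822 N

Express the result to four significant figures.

76.38 lbf

17.42 N (already N)
0.2977 kN × 1000 → 297.7 N
2.514 kgf × 9.80665 → 24.6539 N
Combined: 17.42 + 297.7 + 24.6539 = 339.774 N
In lbf: 339.774 / 4.44822 = 76.3843 lbf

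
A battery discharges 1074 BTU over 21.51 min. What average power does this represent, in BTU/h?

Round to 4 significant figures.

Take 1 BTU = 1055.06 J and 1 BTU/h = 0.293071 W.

2996 BTU/h

1074 BTU × 1055.06 → 1.13313×10⁶ J
21.51 min × 60 → 1290.6 s
P = E / t = 1.13313×10⁶ J / 1290.6 s = 877.987 W
877.987 W ÷ (0.293071 W/BTU/h) = 2995.82 BTU/h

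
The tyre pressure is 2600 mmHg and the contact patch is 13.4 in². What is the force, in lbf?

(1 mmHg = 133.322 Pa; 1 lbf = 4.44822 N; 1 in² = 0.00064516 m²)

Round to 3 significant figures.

2600 mmHg × 133.322 = 346637 Pa
13.4 in² × 0.00064516 = 0.00864514 m²
F = P × A = 346637 Pa × 0.00864514 m² = 2996.73 N
2996.73 N ÷ (4.44822 N/lbf) = 673.692 lbf

674 lbf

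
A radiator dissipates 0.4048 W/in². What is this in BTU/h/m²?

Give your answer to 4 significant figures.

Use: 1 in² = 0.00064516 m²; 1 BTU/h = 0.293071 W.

2141 BTU/h/m²

0.4048 W/in² ÷ 0.00064516 m²/in² = 627.441 W/m²
627.441 W/m² ÷ 0.293071 W/BTU/h = 2140.92 BTU/h/m²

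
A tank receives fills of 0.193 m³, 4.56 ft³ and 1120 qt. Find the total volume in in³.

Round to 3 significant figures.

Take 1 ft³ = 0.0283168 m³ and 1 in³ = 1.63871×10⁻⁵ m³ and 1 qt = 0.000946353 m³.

8.43×10⁴ in³

0.193 m³ (already m³)
4.56 ft³ × 0.0283168 = 0.129125 m³
1120 qt × 0.000946353 = 1.05992 m³
Total: 0.193 + 0.129125 + 1.05992 = 1.38204 m³
In in³: 1.38204 / 1.63871×10⁻⁵ = 84337.1 in³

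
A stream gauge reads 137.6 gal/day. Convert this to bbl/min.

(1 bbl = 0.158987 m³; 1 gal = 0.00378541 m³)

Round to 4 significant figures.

0.002275 bbl/min

137.6 gal/day × 0.00378541 m³/gal ÷ 86400 s/day = 6.02862×10⁻⁶ m³/s
6.02862×10⁻⁶ m³/s ÷ 0.158987 m³/bbl × 60 s/min = 0.00227514 bbl/min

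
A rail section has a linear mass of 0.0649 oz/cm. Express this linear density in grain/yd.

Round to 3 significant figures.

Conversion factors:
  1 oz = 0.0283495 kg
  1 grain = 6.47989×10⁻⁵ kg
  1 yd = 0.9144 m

0.0649 oz/cm × 0.0283495 kg/oz ÷ 0.01 m/cm = 0.183988 kg/m
0.183988 kg/m ÷ 6.47989×10⁻⁵ kg/grain × 0.9144 m/yd = 2596.32 grain/yd

2600 grain/yd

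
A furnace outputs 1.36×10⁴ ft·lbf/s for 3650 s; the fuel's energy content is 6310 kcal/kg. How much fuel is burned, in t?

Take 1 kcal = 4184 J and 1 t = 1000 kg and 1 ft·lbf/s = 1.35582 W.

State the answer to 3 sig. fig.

1.36×10⁴ ft·lbf/s → 18439.2 W
E = P × t = 18439.2 × 3650 = 6.73031×10⁷ J
6310 kcal/kg → 2.6401×10⁷ J/kg
m = E / e_s = 6.73031×10⁷ / 2.6401×10⁷ = 2.54926 kg
In t: 2.54926 / 1000 = 0.00254926 t

0.00255 t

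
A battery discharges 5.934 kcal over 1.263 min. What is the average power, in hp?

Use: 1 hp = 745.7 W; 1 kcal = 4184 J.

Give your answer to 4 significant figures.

0.4394 hp

5.934 kcal × 4184 → 24827.9 J
1.263 min × 60 → 75.78 s
P = E / t = 24827.9 J / 75.78 s = 327.631 W
327.631 W ÷ (745.7 W/hp) = 0.43936 hp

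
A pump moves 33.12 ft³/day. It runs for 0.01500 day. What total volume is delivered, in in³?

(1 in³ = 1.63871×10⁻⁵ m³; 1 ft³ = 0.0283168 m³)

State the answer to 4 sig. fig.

33.12 ft³/day → 1.08548×10⁻⁵ m³/s
0.01500 day → 1296 s
V = Q × t = 1.08548×10⁻⁵ × 1296 = 0.0140678 m³
In in³: 0.0140678 / 1.63871×10⁻⁵ = 858.468 in³

858.5 in³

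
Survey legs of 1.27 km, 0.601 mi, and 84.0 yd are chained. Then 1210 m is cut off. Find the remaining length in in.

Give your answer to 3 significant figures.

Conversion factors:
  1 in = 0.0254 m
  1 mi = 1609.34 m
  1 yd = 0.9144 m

4.35×10⁴ in

1.27 km × 1000 → 1270 m
0.601 mi × 1609.34 → 967.213 m
84.0 yd × 0.9144 → 76.8096 m
1210 m (already m)
Sum: 1270 + 967.213 + 76.8096 − 1210 = 1104.02 m
In in: 1104.02 / 0.0254 = 43465.4 in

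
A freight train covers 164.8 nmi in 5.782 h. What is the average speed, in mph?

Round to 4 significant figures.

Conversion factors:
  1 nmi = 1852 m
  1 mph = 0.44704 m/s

164.8 nmi × 1852 = 305210 m
5.782 h × 3600 = 20815.2 s
v = d / t = 305210 m / 20815.2 s = 14.6628 m/s
14.6628 m/s ÷ (0.44704 m/s/mph) = 32.7997 mph

32.80 mph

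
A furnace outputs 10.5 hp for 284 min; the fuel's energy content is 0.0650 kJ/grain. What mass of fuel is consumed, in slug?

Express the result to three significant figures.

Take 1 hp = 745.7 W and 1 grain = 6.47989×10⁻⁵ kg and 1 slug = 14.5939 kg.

10.5 hp → 7829.85 W
284 min → 17040 s
E = P × t = 7829.85 × 17040 = 1.33421×10⁸ J
0.0650 kJ/grain → 1.0031×10⁶ J/kg
m = E / e_s = 1.33421×10⁸ / 1.0031×10⁶ = 133.009 kg
In slug: 133.009 / 14.5939 = 9.11401 slug

9.11 slug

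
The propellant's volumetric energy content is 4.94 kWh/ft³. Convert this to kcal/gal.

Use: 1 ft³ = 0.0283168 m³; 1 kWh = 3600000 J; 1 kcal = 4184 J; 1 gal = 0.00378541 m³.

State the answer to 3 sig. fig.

568 kcal/gal

4.94 kWh/ft³ × 3600000 J/kWh ÷ 0.0283168 m³/ft³ = 6.28037×10⁸ J/m³
6.28037×10⁸ J/m³ ÷ 4184 J/kcal × 0.00378541 m³/gal = 568.207 kcal/gal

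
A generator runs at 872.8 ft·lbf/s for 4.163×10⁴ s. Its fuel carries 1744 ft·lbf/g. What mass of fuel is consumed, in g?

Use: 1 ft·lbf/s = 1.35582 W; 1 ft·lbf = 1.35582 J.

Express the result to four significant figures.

872.8 ft·lbf/s → 1183.36 W
E = P × t = 1183.36 × 41630 = 4.92633×10⁷ J
1744 ft·lbf/g → 2.36455×10⁶ J/kg
m = E / e_s = 4.92633×10⁷ / 2.36455×10⁶ = 20.8341 kg
In g: 20.8341 / 0.001 = 20834.1 g

2.083×10⁴ g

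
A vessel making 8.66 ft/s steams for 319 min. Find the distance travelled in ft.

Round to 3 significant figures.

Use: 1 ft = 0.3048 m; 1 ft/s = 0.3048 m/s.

8.66 ft/s × 0.3048 = 2.63957 m/s
319 min × 60 = 19140 s
d = v × t = 2.63957 m/s × 19140 s = 50521.4 m
50521.4 m ÷ (0.3048 m/ft) = 165753 ft

1.66×10⁵ ft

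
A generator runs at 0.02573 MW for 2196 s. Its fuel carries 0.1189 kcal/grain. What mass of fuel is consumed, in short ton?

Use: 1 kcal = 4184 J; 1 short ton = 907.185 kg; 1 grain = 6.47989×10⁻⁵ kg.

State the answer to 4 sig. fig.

0.008113 short ton

0.02573 MW → 25730 W
E = P × t = 25730 × 2196 = 5.65031×10⁷ J
0.1189 kcal/grain → 7.67725×10⁶ J/kg
m = E / e_s = 5.65031×10⁷ / 7.67725×10⁶ = 7.35981 kg
In short ton: 7.35981 / 907.185 = 0.0081128 short ton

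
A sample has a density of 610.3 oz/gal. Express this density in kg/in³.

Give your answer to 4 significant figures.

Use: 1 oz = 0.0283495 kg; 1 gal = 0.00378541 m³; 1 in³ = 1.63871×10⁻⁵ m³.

610.3 oz/gal × 0.0283495 kg/oz ÷ 0.00378541 m³/gal = 4570.63 kg/m³
4570.63 kg/m³ × 1.63871×10⁻⁵ m³/in³ = 0.0748994 kg/in³

0.07490 kg/in³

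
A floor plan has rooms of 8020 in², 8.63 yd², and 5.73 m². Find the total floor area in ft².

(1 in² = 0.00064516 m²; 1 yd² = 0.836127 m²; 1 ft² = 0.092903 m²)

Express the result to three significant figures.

8020 in² × 0.00064516 = 5.17418 m²
8.63 yd² × 0.836127 = 7.21578 m²
5.73 m² (already m²)
Combined: 5.17418 + 7.21578 + 5.73 = 18.12 m²
In ft²: 18.12 / 0.092903 = 195.042 ft²

195 ft²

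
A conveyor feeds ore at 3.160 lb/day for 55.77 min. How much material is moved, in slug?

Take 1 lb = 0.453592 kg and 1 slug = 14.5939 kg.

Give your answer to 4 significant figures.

0.003804 slug

3.160 lb/day → 1.65897×10⁻⁵ kg/s
55.77 min → 3346.2 s
m = ṁ × t = 1.65897×10⁻⁵ × 3346.2 = 0.0555125 kg
In slug: 0.0555125 / 14.5939 = 0.00380382 slug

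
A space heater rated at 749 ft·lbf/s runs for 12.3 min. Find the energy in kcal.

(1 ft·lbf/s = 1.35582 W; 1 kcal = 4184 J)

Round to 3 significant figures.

749 ft·lbf/s × 1.35582 = 1015.51 W
12.3 min × 60 = 738 s
E = P × t = 1015.51 W × 738 s = 749446 J
749446 J ÷ (4184 J/kcal) = 179.122 kcal

179 kcal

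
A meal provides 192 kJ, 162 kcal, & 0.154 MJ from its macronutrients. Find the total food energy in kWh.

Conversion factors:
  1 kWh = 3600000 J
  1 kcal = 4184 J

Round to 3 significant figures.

0.284 kWh

192 kJ × 1000 = 192000 J
162 kcal × 4184 = 677808 J
0.154 MJ × 1000000 = 154000 J
Combined: 192000 + 677808 + 154000 = 1.02381×10⁶ J
In kWh: 1.02381×10⁶ / 3600000 = 0.284392 kWh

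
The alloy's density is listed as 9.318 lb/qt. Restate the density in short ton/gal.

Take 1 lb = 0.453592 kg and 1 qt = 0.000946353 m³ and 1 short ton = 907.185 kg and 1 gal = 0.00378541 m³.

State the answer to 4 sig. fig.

9.318 lb/qt × 0.453592 kg/lb ÷ 0.000946353 m³/qt = 4466.17 kg/m³
4466.17 kg/m³ ÷ 907.185 kg/short ton × 0.00378541 m³/gal = 0.018636 short ton/gal

0.01864 short ton/gal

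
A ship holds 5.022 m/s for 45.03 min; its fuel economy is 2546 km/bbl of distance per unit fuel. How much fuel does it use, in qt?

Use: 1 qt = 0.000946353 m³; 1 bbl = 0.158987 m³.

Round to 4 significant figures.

45.03 min → 2701.8 s
d = v × t = 5.022 × 2701.8 = 13568.4 m
2546 km/bbl → 1.60139×10⁷ m/m³
V = d / (distance per unit fuel) = 13568.4 / 1.60139×10⁷ = 8.47289×10⁻⁴ m³
In qt: 8.47289×10⁻⁴ / 0.000946353 = 0.89532 qt

0.8953 qt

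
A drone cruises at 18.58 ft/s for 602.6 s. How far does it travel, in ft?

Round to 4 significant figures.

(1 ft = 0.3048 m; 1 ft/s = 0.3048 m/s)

18.58 ft/s × 0.3048 → 5.66318 m/s
d = v × t = 5.66318 m/s × 602.6 s = 3412.63 m
3412.63 m ÷ (0.3048 m/ft) = 11196.3 ft

1.120×10⁴ ft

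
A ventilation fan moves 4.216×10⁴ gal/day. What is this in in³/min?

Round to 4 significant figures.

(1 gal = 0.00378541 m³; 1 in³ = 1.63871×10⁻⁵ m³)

4.216×10⁴ gal/day × 0.00378541 m³/gal ÷ 86400 s/day = 0.00184714 m³/s
0.00184714 m³/s ÷ 1.63871×10⁻⁵ m³/in³ × 60 s/min = 6763.15 in³/min

6763 in³/min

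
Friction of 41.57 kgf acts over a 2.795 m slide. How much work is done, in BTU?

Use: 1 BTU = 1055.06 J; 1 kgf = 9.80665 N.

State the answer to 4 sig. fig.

1.080 BTU

41.57 kgf × 9.80665 = 407.662 N
W = F × d = 407.662 N × 2.795 m = 1139.42 J
1139.42 J ÷ (1055.06 J/BTU) = 1.07996 BTU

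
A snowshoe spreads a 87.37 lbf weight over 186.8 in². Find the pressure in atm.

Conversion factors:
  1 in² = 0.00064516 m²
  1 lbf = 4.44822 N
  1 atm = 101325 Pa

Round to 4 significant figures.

87.37 lbf × 4.44822 → 388.641 N
186.8 in² × 0.00064516 → 0.120516 m²
P = F / A = 388.641 N / 0.120516 m² = 3224.81 Pa
3224.81 Pa ÷ (101325 Pa/atm) = 0.0318264 atm

0.03183 atm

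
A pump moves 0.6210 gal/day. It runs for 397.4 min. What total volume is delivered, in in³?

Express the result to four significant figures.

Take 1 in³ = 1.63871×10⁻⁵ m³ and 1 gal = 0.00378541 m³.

0.6210 gal/day → 2.72076×10⁻⁸ m³/s
397.4 min → 23844 s
V = Q × t = 2.72076×10⁻⁸ × 23844 = 6.48738×10⁻⁴ m³
In in³: 6.48738×10⁻⁴ / 1.63871×10⁻⁵ = 39.5883 in³

39.59 in³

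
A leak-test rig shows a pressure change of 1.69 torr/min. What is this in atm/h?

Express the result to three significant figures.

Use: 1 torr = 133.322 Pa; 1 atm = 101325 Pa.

0.133 atm/h

1.69 torr/min × 133.322 Pa/torr ÷ 60 s/min = 3.75524 Pa/s
3.75524 Pa/s ÷ 101325 Pa/atm × 3600 s/h = 0.133421 atm/h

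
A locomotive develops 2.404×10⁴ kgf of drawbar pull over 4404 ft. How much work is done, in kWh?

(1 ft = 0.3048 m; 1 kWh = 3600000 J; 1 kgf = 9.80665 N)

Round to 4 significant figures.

2.404×10⁴ kgf × 9.80665 = 235752 N
4404 ft × 0.3048 = 1342.34 m
W = F × d = 235752 N × 1342.34 m = 3.16459×10⁸ J
3.16459×10⁸ J ÷ (3600000 J/kWh) = 87.9053 kWh

87.91 kWh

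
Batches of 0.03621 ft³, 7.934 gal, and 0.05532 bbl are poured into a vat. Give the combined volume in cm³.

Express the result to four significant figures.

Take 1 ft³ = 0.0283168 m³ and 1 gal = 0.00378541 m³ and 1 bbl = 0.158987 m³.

3.985×10⁴ cm³

0.03621 ft³ × 0.0283168 → 0.00102535 m³
7.934 gal × 0.00378541 → 0.0300334 m³
0.05532 bbl × 0.158987 → 0.00879516 m³
Total: 0.00102535 + 0.0300334 + 0.00879516 = 0.0398539 m³
In cm³: 0.0398539 / 10⁻⁶ = 39853.9 cm³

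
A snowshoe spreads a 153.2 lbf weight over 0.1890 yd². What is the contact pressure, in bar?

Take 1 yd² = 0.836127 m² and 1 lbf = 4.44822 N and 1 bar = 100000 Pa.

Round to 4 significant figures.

153.2 lbf × 4.44822 = 681.467 N
0.1890 yd² × 0.836127 = 0.158028 m²
P = F / A = 681.467 N / 0.158028 m² = 4312.32 Pa
4312.32 Pa ÷ (100000 Pa/bar) = 0.0431232 bar

0.04312 bar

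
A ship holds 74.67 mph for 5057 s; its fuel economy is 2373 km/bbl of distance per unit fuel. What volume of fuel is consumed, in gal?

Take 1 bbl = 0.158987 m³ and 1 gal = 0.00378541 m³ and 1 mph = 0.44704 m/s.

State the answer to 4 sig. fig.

74.67 mph → 33.3805 m/s
d = v × t = 33.3805 × 5057 = 168805 m
2373 km/bbl → 1.49257×10⁷ m/m³
V = d / (distance per unit fuel) = 168805 / 1.49257×10⁷ = 0.0113097 m³
In gal: 0.0113097 / 0.00378541 = 2.98771 gal

2.988 gal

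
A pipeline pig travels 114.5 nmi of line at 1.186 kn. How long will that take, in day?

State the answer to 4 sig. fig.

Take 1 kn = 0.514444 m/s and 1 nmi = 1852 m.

4.023 day

114.5 nmi × 1852 → 212054 m
1.186 kn × 0.514444 → 0.610131 m/s
t = d / v = 212054 m / 0.610131 m/s = 347555 s
347555 s ÷ (86400 s/day) = 4.02263 day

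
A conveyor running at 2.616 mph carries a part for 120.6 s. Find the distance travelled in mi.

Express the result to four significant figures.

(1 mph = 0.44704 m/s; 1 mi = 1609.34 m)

0.08764 mi

2.616 mph × 0.44704 → 1.16946 m/s
d = v × t = 1.16946 m/s × 120.6 s = 141.037 m
141.037 m ÷ (1609.34 m/mi) = 0.0876365 mi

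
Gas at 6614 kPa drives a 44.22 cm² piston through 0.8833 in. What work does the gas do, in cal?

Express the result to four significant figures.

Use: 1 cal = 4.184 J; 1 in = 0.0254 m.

6614 kPa → 6.614×10⁶ Pa
44.22 cm² → 0.004422 m²
F = P × A = 6.614×10⁶ × 0.004422 = 29247.1 N
0.8833 in → 0.0224358 m
W = F × d = 29247.1 × 0.0224358 = 656.182 J
In cal: 656.182 / 4.184 = 156.831 cal

156.8 cal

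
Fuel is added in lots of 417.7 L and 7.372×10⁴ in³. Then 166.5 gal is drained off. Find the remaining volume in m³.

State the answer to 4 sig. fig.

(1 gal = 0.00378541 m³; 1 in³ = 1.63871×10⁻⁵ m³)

417.7 L × 0.001 → 0.4177 m³
7.372×10⁴ in³ × 1.63871×10⁻⁵ → 1.20806 m³
166.5 gal × 0.00378541 → 0.630271 m³
Result: 0.4177 + 1.20806 − 0.630271 = 0.995489 m³

0.9955 m³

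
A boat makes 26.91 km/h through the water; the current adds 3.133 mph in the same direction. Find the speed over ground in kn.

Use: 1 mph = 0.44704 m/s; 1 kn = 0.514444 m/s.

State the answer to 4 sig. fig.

17.25 kn

26.91 km/h × (1/3.6) = 7.475 m/s
3.133 mph × 0.44704 = 1.40058 m/s
Combined: 7.475 + 1.40058 = 8.87558 m/s
In kn: 8.87558 / 0.514444 = 17.2528 kn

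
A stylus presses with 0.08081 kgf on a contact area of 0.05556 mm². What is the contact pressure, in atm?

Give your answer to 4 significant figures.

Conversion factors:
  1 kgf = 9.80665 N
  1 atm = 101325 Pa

140.8 atm

0.08081 kgf × 9.80665 → 0.792475 N
0.05556 mm² × 10⁻⁶ → 5.556×10⁻⁸ m²
P = F / A = 0.792475 N / 5.556×10⁻⁸ m² = 1.42634×10⁷ Pa
1.42634×10⁷ Pa ÷ (101325 Pa/atm) = 140.769 atm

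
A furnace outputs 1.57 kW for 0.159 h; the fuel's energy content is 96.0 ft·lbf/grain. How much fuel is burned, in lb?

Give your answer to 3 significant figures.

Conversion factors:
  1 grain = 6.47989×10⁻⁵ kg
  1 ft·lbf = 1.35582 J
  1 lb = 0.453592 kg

1.57 kW → 1570 W
0.159 h → 572.4 s
E = P × t = 1570 × 572.4 = 898668 J
96.0 ft·lbf/grain → 2.00866×10⁶ J/kg
m = E / e_s = 898668 / 2.00866×10⁶ = 0.447397 kg
In lb: 0.447397 / 0.453592 = 0.986342 lb

0.986 lb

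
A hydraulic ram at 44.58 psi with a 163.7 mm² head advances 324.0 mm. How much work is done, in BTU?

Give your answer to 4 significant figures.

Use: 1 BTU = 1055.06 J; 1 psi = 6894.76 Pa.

44.58 psi → 307368 Pa
163.7 mm² → 1.637×10⁻⁴ m²
F = P × A = 307368 × 1.637×10⁻⁴ = 50.3161 N
324.0 mm → 0.324 m
W = F × d = 50.3161 × 0.324 = 16.3024 J
In BTU: 16.3024 / 1055.06 = 0.0154516 BTU

0.01545 BTU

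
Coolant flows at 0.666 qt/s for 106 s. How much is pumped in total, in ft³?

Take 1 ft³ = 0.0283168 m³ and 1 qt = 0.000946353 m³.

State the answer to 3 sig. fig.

0.666 qt/s → 6.30271×10⁻⁴ m³/s
V = Q × t = 6.30271×10⁻⁴ × 106 = 0.0668087 m³
In ft³: 0.0668087 / 0.0283168 = 2.35933 ft³

2.36 ft³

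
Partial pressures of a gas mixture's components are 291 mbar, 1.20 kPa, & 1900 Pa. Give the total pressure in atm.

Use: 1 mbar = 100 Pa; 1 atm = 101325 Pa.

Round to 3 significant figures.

291 mbar × 100 = 29100 Pa
1.20 kPa × 1000 = 1200 Pa
1900 Pa (already Pa)
Total: 29100 + 1200 + 1900 = 32200 Pa
In atm: 32200 / 101325 = 0.317789 atm

0.318 atm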